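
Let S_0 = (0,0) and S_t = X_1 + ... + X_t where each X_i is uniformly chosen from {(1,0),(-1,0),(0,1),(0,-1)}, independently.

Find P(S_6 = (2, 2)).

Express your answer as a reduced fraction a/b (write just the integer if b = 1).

Let h be the number of horizontal steps (so 6-h are vertical). To end at (2,2) need (h+2)/2 right-steps and ((6-h)+2)/2 up-steps.
Sum over h with 2 ≤ h ≤ 4, h ≡ 0 (mod 2), 6-h ≡ 0 (mod 2):
h=2: C(6,2)·C(2,2)·C(4,3) = 15·1·4 = 60
h=4: C(6,4)·C(4,3)·C(2,2) = 15·4·1 = 60
Total favorable: 120
Total paths: 4^6 = 4096
P = 120/4096 = 15/512

Answer: 15/512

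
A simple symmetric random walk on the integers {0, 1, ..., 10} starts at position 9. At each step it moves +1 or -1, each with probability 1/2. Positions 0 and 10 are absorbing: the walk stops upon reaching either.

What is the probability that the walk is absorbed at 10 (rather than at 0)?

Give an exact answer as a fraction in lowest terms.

Symmetric walk (p = 1/2): the harmonic-function argument gives P(hit 10 before 0 | start at 9) = a/N.
P = 9/10 = 9/10

Answer: 9/10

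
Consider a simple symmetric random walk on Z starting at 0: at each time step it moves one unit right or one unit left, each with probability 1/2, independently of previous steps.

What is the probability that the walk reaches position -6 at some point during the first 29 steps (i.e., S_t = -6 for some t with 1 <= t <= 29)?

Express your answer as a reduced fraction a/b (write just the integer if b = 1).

Answer: 35558423/134217728

Derivation:
Count via complement. Let g(t,s) = #length-t paths at position s with S_1..S_t all ≠ -6.
g(t,s) = g(t-1,s-1) + g(t-1,s+1) for s ≠ -6; g(t,-6) = 0.
t=0: g(0,0)=1
t=1: g(1,-1)=1 g(1,1)=1
t=2: g(2,-2)=1 g(2,0)=2 g(2,2)=1
t=3: g(3,-3)=1 g(3,-1)=3 g(3,1)=3 g(3,3)=1
t=4: g(4,-4)=1 g(4,-2)=4 g(4,0)=6 g(4,2)=4 g(4,4)=1
t=5: g(5,-5)=1 g(5,-3)=5 g(5,-1)=10 g(5,1)=10 g(5,3)=5 g(5,5)=1
t=6: g(6,-4)=6 g(6,-2)=15 g(6,0)=20 g(6,2)=15 g(6,4)=6 g(6,6)=1
t=7: g(7,-5)=6 g(7,-3)=21 g(7,-1)=35 g(7,1)=35 g(7,3)=21 g(7,5)=7 g(7,7)=1
t=8: g(8,-4)=27 g(8,-2)=56 g(8,0)=70 g(8,2)=56 g(8,4)=28 g(8,6)=8 g(8,8)=1
t=9: g(9,-5)=27 g(9,-3)=83 g(9,-1)=126 g(9,1)=126 g(9,3)=84 g(9,5)=36 g(9,7)=9 g(9,9)=1
t=10: g(10,-4)=110 g(10,-2)=209 g(10,0)=252 g(10,2)=210 g(10,4)=120 g(10,6)=45 g(10,8)=10 g(10,10)=1
t=11: g(11,-5)=110 g(11,-3)=319 g(11,-1)=461 g(11,1)=462 g(11,3)=330 g(11,5)=165 g(11,7)=55 g(11,9)=11 g(11,11)=1
t=12: g(12,-4)=429 g(12,-2)=780 g(12,0)=923 g(12,2)=792 g(12,4)=495 g(12,6)=220 g(12,8)=66 g(12,10)=12 g(12,12)=1
t=13: g(13,-5)=429 g(13,-3)=1209 g(13,-1)=1703 g(13,1)=1715 g(13,3)=1287 g(13,5)=715 g(13,7)=286 g(13,9)=78 g(13,11)=13 g(13,13)=1
t=14: g(14,-4)=1638 g(14,-2)=2912 g(14,0)=3418 g(14,2)=3002 g(14,4)=2002 g(14,6)=1001 g(14,8)=364 g(14,10)=91 g(14,12)=14 g(14,14)=1
t=15: g(15,-5)=1638 g(15,-3)=4550 g(15,-1)=6330 g(15,1)=6420 g(15,3)=5004 g(15,5)=3003 g(15,7)=1365 g(15,9)=455 g(15,11)=105 g(15,13)=15 g(15,15)=1
t=16: g(16,-4)=6188 g(16,-2)=10880 g(16,0)=12750 g(16,2)=11424 g(16,4)=8007 g(16,6)=4368 g(16,8)=1820 g(16,10)=560 g(16,12)=120 g(16,14)=16 g(16,16)=1
t=17: g(17,-5)=6188 g(17,-3)=17068 g(17,-1)=23630 g(17,1)=24174 g(17,3)=19431 g(17,5)=12375 g(17,7)=6188 g(17,9)=2380 g(17,11)=680 g(17,13)=136 g(17,15)=17 g(17,17)=1
t=18: g(18,-4)=23256 g(18,-2)=40698 g(18,0)=47804 g(18,2)=43605 g(18,4)=31806 g(18,6)=18563 g(18,8)=8568 g(18,10)=3060 g(18,12)=816 g(18,14)=153 g(18,16)=18 g(18,18)=1
t=19: g(19,-5)=23256 g(19,-3)=63954 g(19,-1)=88502 g(19,1)=91409 g(19,3)=75411 g(19,5)=50369 g(19,7)=27131 g(19,9)=11628 g(19,11)=3876 g(19,13)=969 g(19,15)=171 g(19,17)=19 g(19,19)=1
t=20: g(20,-4)=87210 g(20,-2)=152456 g(20,0)=179911 g(20,2)=166820 g(20,4)=125780 g(20,6)=77500 g(20,8)=38759 g(20,10)=15504 g(20,12)=4845 g(20,14)=1140 g(20,16)=190 g(20,18)=20 g(20,20)=1
t=21: g(21,-5)=87210 g(21,-3)=239666 g(21,-1)=332367 g(21,1)=346731 g(21,3)=292600 g(21,5)=203280 g(21,7)=116259 g(21,9)=54263 g(21,11)=20349 g(21,13)=5985 g(21,15)=1330 g(21,17)=210 g(21,19)=21 g(21,21)=1
t=22: g(22,-4)=326876 g(22,-2)=572033 g(22,0)=679098 g(22,2)=639331 g(22,4)=495880 g(22,6)=319539 g(22,8)=170522 g(22,10)=74612 g(22,12)=26334 g(22,14)=7315 g(22,16)=1540 g(22,18)=231 g(22,20)=22 g(22,22)=1
t=23: g(23,-5)=326876 g(23,-3)=898909 g(23,-1)=1251131 g(23,1)=1318429 g(23,3)=1135211 g(23,5)=815419 g(23,7)=490061 g(23,9)=245134 g(23,11)=100946 g(23,13)=33649 g(23,15)=8855 g(23,17)=1771 g(23,19)=253 g(23,21)=23 g(23,23)=1
t=24: g(24,-4)=1225785 g(24,-2)=2150040 g(24,0)=2569560 g(24,2)=2453640 g(24,4)=1950630 g(24,6)=1305480 g(24,8)=735195 g(24,10)=346080 g(24,12)=134595 g(24,14)=42504 g(24,16)=10626 g(24,18)=2024 g(24,20)=276 g(24,22)=24 g(24,24)=1
t=25: g(25,-5)=1225785 g(25,-3)=3375825 g(25,-1)=4719600 g(25,1)=5023200 g(25,3)=4404270 g(25,5)=3256110 g(25,7)=2040675 g(25,9)=1081275 g(25,11)=480675 g(25,13)=177099 g(25,15)=53130 g(25,17)=12650 g(25,19)=2300 g(25,21)=300 g(25,23)=25 g(25,25)=1
t=26: g(26,-4)=4601610 g(26,-2)=8095425 g(26,0)=9742800 g(26,2)=9427470 g(26,4)=7660380 g(26,6)=5296785 g(26,8)=3121950 g(26,10)=1561950 g(26,12)=657774 g(26,14)=230229 g(26,16)=65780 g(26,18)=14950 g(26,20)=2600 g(26,22)=325 g(26,24)=26 g(26,26)=1
t=27: g(27,-5)=4601610 g(27,-3)=12697035 g(27,-1)=17838225 g(27,1)=19170270 g(27,3)=17087850 g(27,5)=12957165 g(27,7)=8418735 g(27,9)=4683900 g(27,11)=2219724 g(27,13)=888003 g(27,15)=296009 g(27,17)=80730 g(27,19)=17550 g(27,21)=2925 g(27,23)=351 g(27,25)=27 g(27,27)=1
t=28: g(28,-4)=17298645 g(28,-2)=30535260 g(28,0)=37008495 g(28,2)=36258120 g(28,4)=30045015 g(28,6)=21375900 g(28,8)=13102635 g(28,10)=6903624 g(28,12)=3107727 g(28,14)=1184012 g(28,16)=376739 g(28,18)=98280 g(28,20)=20475 g(28,22)=3276 g(28,24)=378 g(28,26)=28 g(28,28)=1
t=29: g(29,-5)=17298645 g(29,-3)=47833905 g(29,-1)=67543755 g(29,1)=73266615 g(29,3)=66303135 g(29,5)=51420915 g(29,7)=34478535 g(29,9)=20006259 g(29,11)=10011351 g(29,13)=4291739 g(29,15)=1560751 g(29,17)=475019 g(29,19)=118755 g(29,21)=23751 g(29,23)=3654 g(29,25)=406 g(29,27)=29 g(29,29)=1
Paths never hitting -6: Σ_s g(29,s) = 394637220
Paths hitting -6: 2^29 - 394637220 = 142233692
P = 142233692/536870912 = 35558423/134217728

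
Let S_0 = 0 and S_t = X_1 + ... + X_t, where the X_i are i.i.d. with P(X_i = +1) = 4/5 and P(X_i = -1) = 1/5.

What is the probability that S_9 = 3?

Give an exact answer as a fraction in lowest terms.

Answer: 344064/1953125

Derivation:
To reach position 3 after 9 steps: need 6 steps of +1 and 3 steps of -1.
Number of such sequences: C(9,6) = 84
Each has probability (4/5)^6 · (1/5)^3 = 4096/1953125
P = 84 · 4096/1953125 = 344064/1953125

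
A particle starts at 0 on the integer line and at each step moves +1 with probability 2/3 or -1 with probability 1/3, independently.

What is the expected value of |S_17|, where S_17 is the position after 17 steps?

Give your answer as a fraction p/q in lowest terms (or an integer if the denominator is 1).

S_17 takes values m ≡ 1 (mod 2) with |m| ≤ 17; P(S_17=m) = C(17,(17+m)/2) · (2/3)^((17+m)/2) · (1/3)^((17-m)/2).
Distribution: P(S=-17)=1/129140163, P(S=-15)=34/129140163, P(S=-13)=544/129140163, P(S=-11)=5440/129140163, P(S=-9)=38080/129140163, P(S=-7)=198016/129140163, P(S=-5)=792064/129140163, P(S=-3)=2489344/129140163, P(S=-1)=6223360/129140163, P(S=1)=12446720/129140163, P(S=3)=19914752/129140163, P(S=5)=25346048/129140163, P(S=7)=25346048/129140163, P(S=9)=19496960/129140163, P(S=11)=11141120/129140163, P(S=13)=4456448/129140163, P(S=15)=1114112/129140163, P(S=17)=131072/129140163
E[|S_17|] = Σ_m |m|·P(S_17=m) = 85632247/14348907

Answer: 85632247/14348907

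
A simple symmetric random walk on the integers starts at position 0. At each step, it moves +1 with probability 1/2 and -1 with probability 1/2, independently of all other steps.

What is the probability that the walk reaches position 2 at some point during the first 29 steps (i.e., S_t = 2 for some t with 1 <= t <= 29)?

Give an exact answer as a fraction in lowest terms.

Count via complement. Let g(t,s) = #length-t paths at position s with S_1..S_t all ≠ 2.
g(t,s) = g(t-1,s-1) + g(t-1,s+1) for s ≠ 2; g(t,2) = 0.
t=0: g(0,0)=1
t=1: g(1,-1)=1 g(1,1)=1
t=2: g(2,-2)=1 g(2,0)=2
t=3: g(3,-3)=1 g(3,-1)=3 g(3,1)=2
t=4: g(4,-4)=1 g(4,-2)=4 g(4,0)=5
t=5: g(5,-5)=1 g(5,-3)=5 g(5,-1)=9 g(5,1)=5
t=6: g(6,-6)=1 g(6,-4)=6 g(6,-2)=14 g(6,0)=14
t=7: g(7,-7)=1 g(7,-5)=7 g(7,-3)=20 g(7,-1)=28 g(7,1)=14
t=8: g(8,-8)=1 g(8,-6)=8 g(8,-4)=27 g(8,-2)=48 g(8,0)=42
t=9: g(9,-9)=1 g(9,-7)=9 g(9,-5)=35 g(9,-3)=75 g(9,-1)=90 g(9,1)=42
t=10: g(10,-10)=1 g(10,-8)=10 g(10,-6)=44 g(10,-4)=110 g(10,-2)=165 g(10,0)=132
t=11: g(11,-11)=1 g(11,-9)=11 g(11,-7)=54 g(11,-5)=154 g(11,-3)=275 g(11,-1)=297 g(11,1)=132
t=12: g(12,-12)=1 g(12,-10)=12 g(12,-8)=65 g(12,-6)=208 g(12,-4)=429 g(12,-2)=572 g(12,0)=429
t=13: g(13,-13)=1 g(13,-11)=13 g(13,-9)=77 g(13,-7)=273 g(13,-5)=637 g(13,-3)=1001 g(13,-1)=1001 g(13,1)=429
t=14: g(14,-14)=1 g(14,-12)=14 g(14,-10)=90 g(14,-8)=350 g(14,-6)=910 g(14,-4)=1638 g(14,-2)=2002 g(14,0)=1430
t=15: g(15,-15)=1 g(15,-13)=15 g(15,-11)=104 g(15,-9)=440 g(15,-7)=1260 g(15,-5)=2548 g(15,-3)=3640 g(15,-1)=3432 g(15,1)=1430
t=16: g(16,-16)=1 g(16,-14)=16 g(16,-12)=119 g(16,-10)=544 g(16,-8)=1700 g(16,-6)=3808 g(16,-4)=6188 g(16,-2)=7072 g(16,0)=4862
t=17: g(17,-17)=1 g(17,-15)=17 g(17,-13)=135 g(17,-11)=663 g(17,-9)=2244 g(17,-7)=5508 g(17,-5)=9996 g(17,-3)=13260 g(17,-1)=11934 g(17,1)=4862
t=18: g(18,-18)=1 g(18,-16)=18 g(18,-14)=152 g(18,-12)=798 g(18,-10)=2907 g(18,-8)=7752 g(18,-6)=15504 g(18,-4)=23256 g(18,-2)=25194 g(18,0)=16796
t=19: g(19,-19)=1 g(19,-17)=19 g(19,-15)=170 g(19,-13)=950 g(19,-11)=3705 g(19,-9)=10659 g(19,-7)=23256 g(19,-5)=38760 g(19,-3)=48450 g(19,-1)=41990 g(19,1)=16796
t=20: g(20,-20)=1 g(20,-18)=20 g(20,-16)=189 g(20,-14)=1120 g(20,-12)=4655 g(20,-10)=14364 g(20,-8)=33915 g(20,-6)=62016 g(20,-4)=87210 g(20,-2)=90440 g(20,0)=58786
t=21: g(21,-21)=1 g(21,-19)=21 g(21,-17)=209 g(21,-15)=1309 g(21,-13)=5775 g(21,-11)=19019 g(21,-9)=48279 g(21,-7)=95931 g(21,-5)=149226 g(21,-3)=177650 g(21,-1)=149226 g(21,1)=58786
t=22: g(22,-22)=1 g(22,-20)=22 g(22,-18)=230 g(22,-16)=1518 g(22,-14)=7084 g(22,-12)=24794 g(22,-10)=67298 g(22,-8)=144210 g(22,-6)=245157 g(22,-4)=326876 g(22,-2)=326876 g(22,0)=208012
t=23: g(23,-23)=1 g(23,-21)=23 g(23,-19)=252 g(23,-17)=1748 g(23,-15)=8602 g(23,-13)=31878 g(23,-11)=92092 g(23,-9)=211508 g(23,-7)=389367 g(23,-5)=572033 g(23,-3)=653752 g(23,-1)=534888 g(23,1)=208012
t=24: g(24,-24)=1 g(24,-22)=24 g(24,-20)=275 g(24,-18)=2000 g(24,-16)=10350 g(24,-14)=40480 g(24,-12)=123970 g(24,-10)=303600 g(24,-8)=600875 g(24,-6)=961400 g(24,-4)=1225785 g(24,-2)=1188640 g(24,0)=742900
t=25: g(25,-25)=1 g(25,-23)=25 g(25,-21)=299 g(25,-19)=2275 g(25,-17)=12350 g(25,-15)=50830 g(25,-13)=164450 g(25,-11)=427570 g(25,-9)=904475 g(25,-7)=1562275 g(25,-5)=2187185 g(25,-3)=2414425 g(25,-1)=1931540 g(25,1)=742900
t=26: g(26,-26)=1 g(26,-24)=26 g(26,-22)=324 g(26,-20)=2574 g(26,-18)=14625 g(26,-16)=63180 g(26,-14)=215280 g(26,-12)=592020 g(26,-10)=1332045 g(26,-8)=2466750 g(26,-6)=3749460 g(26,-4)=4601610 g(26,-2)=4345965 g(26,0)=2674440
t=27: g(27,-27)=1 g(27,-25)=27 g(27,-23)=350 g(27,-21)=2898 g(27,-19)=17199 g(27,-17)=77805 g(27,-15)=278460 g(27,-13)=807300 g(27,-11)=1924065 g(27,-9)=3798795 g(27,-7)=6216210 g(27,-5)=8351070 g(27,-3)=8947575 g(27,-1)=7020405 g(27,1)=2674440
t=28: g(28,-28)=1 g(28,-26)=28 g(28,-24)=377 g(28,-22)=3248 g(28,-20)=20097 g(28,-18)=95004 g(28,-16)=356265 g(28,-14)=1085760 g(28,-12)=2731365 g(28,-10)=5722860 g(28,-8)=10015005 g(28,-6)=14567280 g(28,-4)=17298645 g(28,-2)=15967980 g(28,0)=9694845
t=29: g(29,-29)=1 g(29,-27)=29 g(29,-25)=405 g(29,-23)=3625 g(29,-21)=23345 g(29,-19)=115101 g(29,-17)=451269 g(29,-15)=1442025 g(29,-13)=3817125 g(29,-11)=8454225 g(29,-9)=15737865 g(29,-7)=24582285 g(29,-5)=31865925 g(29,-3)=33266625 g(29,-1)=25662825 g(29,1)=9694845
Paths never hitting 2: Σ_s g(29,s) = 155117520
Paths hitting 2: 2^29 - 155117520 = 381753392
P = 381753392/536870912 = 23859587/33554432

Answer: 23859587/33554432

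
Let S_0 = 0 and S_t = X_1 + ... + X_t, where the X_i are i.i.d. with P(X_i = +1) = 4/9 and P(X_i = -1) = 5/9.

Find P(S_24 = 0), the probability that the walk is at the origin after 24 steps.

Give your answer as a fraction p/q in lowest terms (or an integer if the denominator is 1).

To be at 0 after 24 steps: need exactly 12 steps of +1 and 12 of -1.
Number of such sequences: C(24,12) = 2704156
Each has probability (4/9)^12 · (5/9)^12 = 4096000000000000/79766443076872509863361
P = 2704156 · 4096000000000000/79766443076872509863361 = 11076222976000000000000/79766443076872509863361

Answer: 11076222976000000000000/79766443076872509863361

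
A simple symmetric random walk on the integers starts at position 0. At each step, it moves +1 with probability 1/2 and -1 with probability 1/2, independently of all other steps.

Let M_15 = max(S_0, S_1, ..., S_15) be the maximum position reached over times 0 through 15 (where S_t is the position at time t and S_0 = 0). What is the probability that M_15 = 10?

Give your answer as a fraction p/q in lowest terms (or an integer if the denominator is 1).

Let M_15 = max(S_0,...,S_15). Use the reflection principle: for j ≥ 1, #{paths with M_15 ≥ j} = #{S_15 ≥ j} + #{S_15 ≥ j+1}.
By reflection, #{M_15 ≥ 10} = #{S_15 ≥ 10} + #{S_15 ≥ 11} = 121 + 121 = 242.
#{M_15 ≥ 11} = #{S_15 ≥ 11} + #{S_15 ≥ 12} = 121 + 16 = 137.
#{M_15 = 10} = 242 - 137 = 105.
P(M_15 = 10) = 105/32768 = 105/32768

Answer: 105/32768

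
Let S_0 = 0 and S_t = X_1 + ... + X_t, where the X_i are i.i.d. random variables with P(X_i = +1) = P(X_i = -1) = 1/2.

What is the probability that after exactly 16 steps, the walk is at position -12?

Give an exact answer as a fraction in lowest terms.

Answer: 15/8192

Derivation:
To reach position -12 after 16 steps: need 2 steps of +1 and 14 of -1.
Favorable paths: C(16,2) = 120
Total paths: 2^16 = 65536
P = 120/65536 = 15/8192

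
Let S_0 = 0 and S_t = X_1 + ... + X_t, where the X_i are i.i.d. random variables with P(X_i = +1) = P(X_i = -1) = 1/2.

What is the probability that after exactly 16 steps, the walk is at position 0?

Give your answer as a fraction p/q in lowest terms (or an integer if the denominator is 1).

Answer: 6435/32768

Derivation:
To return to 0 after 16 steps: need exactly 8 steps of +1 and 8 of -1.
Favorable paths: C(16,8) = 12870
Total paths: 2^16 = 65536
P = 12870/65536 = 6435/32768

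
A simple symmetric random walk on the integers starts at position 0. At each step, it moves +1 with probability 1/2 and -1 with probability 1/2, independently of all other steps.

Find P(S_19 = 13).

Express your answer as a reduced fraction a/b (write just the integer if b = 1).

To reach position 13 after 19 steps: need 16 steps of +1 and 3 of -1.
Favorable paths: C(19,16) = 969
Total paths: 2^19 = 524288
P = 969/524288 = 969/524288

Answer: 969/524288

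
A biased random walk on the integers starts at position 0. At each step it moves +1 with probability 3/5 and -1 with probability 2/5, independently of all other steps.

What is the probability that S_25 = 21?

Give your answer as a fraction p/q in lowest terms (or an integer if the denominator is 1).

Answer: 4518872583696/11920928955078125

Derivation:
To reach position 21 after 25 steps: need 23 steps of +1 and 2 steps of -1.
Number of such sequences: C(25,23) = 300
Each has probability (3/5)^23 · (2/5)^2 = 376572715308/298023223876953125
P = 300 · 376572715308/298023223876953125 = 4518872583696/11920928955078125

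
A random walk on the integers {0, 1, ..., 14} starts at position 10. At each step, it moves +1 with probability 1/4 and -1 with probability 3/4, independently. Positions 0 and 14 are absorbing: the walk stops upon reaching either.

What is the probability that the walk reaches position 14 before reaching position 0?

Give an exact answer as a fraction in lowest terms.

Answer: 7381/597871

Derivation:
Biased walk: p = 1/4, q = 3/4, r = q/p = 3
Gambler's ruin: P(hit 14 before 0 | start at 10) = (1 - r^a)/(1 - r^N)
r^10 = 59049; r^14 = 4782969
P = (1 - 59049) / (1 - 4782969) = -59048 / -4782968 = 7381/597871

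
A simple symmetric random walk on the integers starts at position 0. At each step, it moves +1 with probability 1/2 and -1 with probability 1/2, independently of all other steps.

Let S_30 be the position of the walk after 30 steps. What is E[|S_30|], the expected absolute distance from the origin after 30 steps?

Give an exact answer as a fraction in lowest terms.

Answer: 145422675/33554432

Derivation:
S_30 takes values m ≡ 0 (mod 2) with |m| ≤ 30; P(S_30=m) = C(30,(30+m)/2)/2^30.
Total paths: 2^30 = 1073741824
Distribution: P(S=-30)=1/1073741824, P(S=-28)=30/1073741824, P(S=-26)=435/1073741824, P(S=-24)=4060/1073741824, P(S=-22)=27405/1073741824, P(S=-20)=142506/1073741824, P(S=-18)=593775/1073741824, P(S=-16)=2035800/1073741824, P(S=-14)=5852925/1073741824, P(S=-12)=14307150/1073741824, P(S=-10)=30045015/1073741824, P(S=-8)=54627300/1073741824, P(S=-6)=86493225/1073741824, P(S=-4)=119759850/1073741824, P(S=-2)=145422675/1073741824, P(S=0)=155117520/1073741824, P(S=2)=145422675/1073741824, P(S=4)=119759850/1073741824, P(S=6)=86493225/1073741824, P(S=8)=54627300/1073741824, P(S=10)=30045015/1073741824, P(S=12)=14307150/1073741824, P(S=14)=5852925/1073741824, P(S=16)=2035800/1073741824, P(S=18)=593775/1073741824, P(S=20)=142506/1073741824, P(S=22)=27405/1073741824, P(S=24)=4060/1073741824, P(S=26)=435/1073741824, P(S=28)=30/1073741824, P(S=30)=1/1073741824
E[|S_30|] = Σ_m |m|·P(S_30=m) = 4653525600/1073741824 = 145422675/33554432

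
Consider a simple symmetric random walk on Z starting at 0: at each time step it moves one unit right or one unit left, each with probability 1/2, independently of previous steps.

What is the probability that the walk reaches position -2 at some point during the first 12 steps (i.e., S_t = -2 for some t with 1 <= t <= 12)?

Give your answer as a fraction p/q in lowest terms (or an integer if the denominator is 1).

Answer: 595/1024

Derivation:
Count via complement. Let g(t,s) = #length-t paths at position s with S_1..S_t all ≠ -2.
g(t,s) = g(t-1,s-1) + g(t-1,s+1) for s ≠ -2; g(t,-2) = 0.
t=0: g(0,0)=1
t=1: g(1,-1)=1 g(1,1)=1
t=2: g(2,0)=2 g(2,2)=1
t=3: g(3,-1)=2 g(3,1)=3 g(3,3)=1
t=4: g(4,0)=5 g(4,2)=4 g(4,4)=1
t=5: g(5,-1)=5 g(5,1)=9 g(5,3)=5 g(5,5)=1
t=6: g(6,0)=14 g(6,2)=14 g(6,4)=6 g(6,6)=1
t=7: g(7,-1)=14 g(7,1)=28 g(7,3)=20 g(7,5)=7 g(7,7)=1
t=8: g(8,0)=42 g(8,2)=48 g(8,4)=27 g(8,6)=8 g(8,8)=1
t=9: g(9,-1)=42 g(9,1)=90 g(9,3)=75 g(9,5)=35 g(9,7)=9 g(9,9)=1
t=10: g(10,0)=132 g(10,2)=165 g(10,4)=110 g(10,6)=44 g(10,8)=10 g(10,10)=1
t=11: g(11,-1)=132 g(11,1)=297 g(11,3)=275 g(11,5)=154 g(11,7)=54 g(11,9)=11 g(11,11)=1
t=12: g(12,0)=429 g(12,2)=572 g(12,4)=429 g(12,6)=208 g(12,8)=65 g(12,10)=12 g(12,12)=1
Paths never hitting -2: Σ_s g(12,s) = 1716
Paths hitting -2: 2^12 - 1716 = 2380
P = 2380/4096 = 595/1024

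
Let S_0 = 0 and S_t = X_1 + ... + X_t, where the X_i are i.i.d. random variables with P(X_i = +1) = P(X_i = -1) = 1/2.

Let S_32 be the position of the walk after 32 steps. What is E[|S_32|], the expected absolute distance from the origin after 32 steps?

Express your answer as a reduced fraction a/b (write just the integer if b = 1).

Answer: 300540195/67108864

Derivation:
S_32 takes values m ≡ 0 (mod 2) with |m| ≤ 32; P(S_32=m) = C(32,(32+m)/2)/2^32.
Total paths: 2^32 = 4294967296
Distribution: P(S=-32)=1/4294967296, P(S=-30)=32/4294967296, P(S=-28)=496/4294967296, P(S=-26)=4960/4294967296, P(S=-24)=35960/4294967296, P(S=-22)=201376/4294967296, P(S=-20)=906192/4294967296, P(S=-18)=3365856/4294967296, P(S=-16)=10518300/4294967296, P(S=-14)=28048800/4294967296, P(S=-12)=64512240/4294967296, P(S=-10)=129024480/4294967296, P(S=-8)=225792840/4294967296, P(S=-6)=347373600/4294967296, P(S=-4)=471435600/4294967296, P(S=-2)=565722720/4294967296, P(S=0)=601080390/4294967296, P(S=2)=565722720/4294967296, P(S=4)=471435600/4294967296, P(S=6)=347373600/4294967296, P(S=8)=225792840/4294967296, P(S=10)=129024480/4294967296, P(S=12)=64512240/4294967296, P(S=14)=28048800/4294967296, P(S=16)=10518300/4294967296, P(S=18)=3365856/4294967296, P(S=20)=906192/4294967296, P(S=22)=201376/4294967296, P(S=24)=35960/4294967296, P(S=26)=4960/4294967296, P(S=28)=496/4294967296, P(S=30)=32/4294967296, P(S=32)=1/4294967296
E[|S_32|] = Σ_m |m|·P(S_32=m) = 19234572480/4294967296 = 300540195/67108864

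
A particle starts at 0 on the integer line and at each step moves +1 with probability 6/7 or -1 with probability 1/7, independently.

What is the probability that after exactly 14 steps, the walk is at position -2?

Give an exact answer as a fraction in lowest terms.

To reach position -2 after 14 steps: need 6 steps of +1 and 8 steps of -1.
Number of such sequences: C(14,6) = 3003
Each has probability (6/7)^6 · (1/7)^8 = 46656/678223072849
P = 3003 · 46656/678223072849 = 20015424/96889010407

Answer: 20015424/96889010407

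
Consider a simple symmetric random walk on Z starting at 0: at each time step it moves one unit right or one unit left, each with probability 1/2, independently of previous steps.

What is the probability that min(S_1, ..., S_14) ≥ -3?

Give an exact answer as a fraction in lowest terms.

Answer: 715/1024

Derivation:
Let f(t,s) = #length-t paths at position s with S_1..S_t all ≥ -3.
f(t,s) = f(t-1,s-1) + f(t-1,s+1) for s ≥ -3; f(t,s) = 0 for s < -3.
t=0: f(0,0)=1
t=1: f(1,-1)=1 f(1,1)=1
t=2: f(2,-2)=1 f(2,0)=2 f(2,2)=1
t=3: f(3,-3)=1 f(3,-1)=3 f(3,1)=3 f(3,3)=1
t=4: f(4,-2)=4 f(4,0)=6 f(4,2)=4 f(4,4)=1
t=5: f(5,-3)=4 f(5,-1)=10 f(5,1)=10 f(5,3)=5 f(5,5)=1
t=6: f(6,-2)=14 f(6,0)=20 f(6,2)=15 f(6,4)=6 f(6,6)=1
t=7: f(7,-3)=14 f(7,-1)=34 f(7,1)=35 f(7,3)=21 f(7,5)=7 f(7,7)=1
t=8: f(8,-2)=48 f(8,0)=69 f(8,2)=56 f(8,4)=28 f(8,6)=8 f(8,8)=1
t=9: f(9,-3)=48 f(9,-1)=117 f(9,1)=125 f(9,3)=84 f(9,5)=36 f(9,7)=9 f(9,9)=1
t=10: f(10,-2)=165 f(10,0)=242 f(10,2)=209 f(10,4)=120 f(10,6)=45 f(10,8)=10 f(10,10)=1
t=11: f(11,-3)=165 f(11,-1)=407 f(11,1)=451 f(11,3)=329 f(11,5)=165 f(11,7)=55 f(11,9)=11 f(11,11)=1
t=12: f(12,-2)=572 f(12,0)=858 f(12,2)=780 f(12,4)=494 f(12,6)=220 f(12,8)=66 f(12,10)=12 f(12,12)=1
t=13: f(13,-3)=572 f(13,-1)=1430 f(13,1)=1638 f(13,3)=1274 f(13,5)=714 f(13,7)=286 f(13,9)=78 f(13,11)=13 f(13,13)=1
t=14: f(14,-2)=2002 f(14,0)=3068 f(14,2)=2912 f(14,4)=1988 f(14,6)=1000 f(14,8)=364 f(14,10)=91 f(14,12)=14 f(14,14)=1
Σ_s f(14,s) = 11440
P = 11440/16384 = 715/1024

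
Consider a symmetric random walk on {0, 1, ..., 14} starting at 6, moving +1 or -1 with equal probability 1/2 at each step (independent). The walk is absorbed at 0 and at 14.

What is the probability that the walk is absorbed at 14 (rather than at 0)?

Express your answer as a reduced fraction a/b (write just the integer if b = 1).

Symmetric walk (p = 1/2): the harmonic-function argument gives P(hit 14 before 0 | start at 6) = a/N.
P = 6/14 = 3/7

Answer: 3/7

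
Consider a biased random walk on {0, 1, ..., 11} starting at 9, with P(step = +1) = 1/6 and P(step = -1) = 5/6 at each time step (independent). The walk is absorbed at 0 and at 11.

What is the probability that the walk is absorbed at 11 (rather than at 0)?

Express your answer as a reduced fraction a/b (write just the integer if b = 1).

Biased walk: p = 1/6, q = 5/6, r = q/p = 5
Gambler's ruin: P(hit 11 before 0 | start at 9) = (1 - r^a)/(1 - r^N)
r^9 = 1953125; r^11 = 48828125
P = (1 - 1953125) / (1 - 48828125) = -1953124 / -48828124 = 488281/12207031

Answer: 488281/12207031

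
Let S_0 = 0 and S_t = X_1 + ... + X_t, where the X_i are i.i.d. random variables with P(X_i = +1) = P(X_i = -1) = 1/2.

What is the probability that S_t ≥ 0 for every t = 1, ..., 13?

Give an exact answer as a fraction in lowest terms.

Answer: 429/2048

Derivation:
Let f(t,s) = #length-t paths at position s with S_1..S_t all ≥ 0.
f(t,s) = f(t-1,s-1) + f(t-1,s+1) for s ≥ 0; f(t,s) = 0 for s < 0.
t=0: f(0,0)=1
t=1: f(1,1)=1
t=2: f(2,0)=1 f(2,2)=1
t=3: f(3,1)=2 f(3,3)=1
t=4: f(4,0)=2 f(4,2)=3 f(4,4)=1
t=5: f(5,1)=5 f(5,3)=4 f(5,5)=1
t=6: f(6,0)=5 f(6,2)=9 f(6,4)=5 f(6,6)=1
t=7: f(7,1)=14 f(7,3)=14 f(7,5)=6 f(7,7)=1
t=8: f(8,0)=14 f(8,2)=28 f(8,4)=20 f(8,6)=7 f(8,8)=1
t=9: f(9,1)=42 f(9,3)=48 f(9,5)=27 f(9,7)=8 f(9,9)=1
t=10: f(10,0)=42 f(10,2)=90 f(10,4)=75 f(10,6)=35 f(10,8)=9 f(10,10)=1
t=11: f(11,1)=132 f(11,3)=165 f(11,5)=110 f(11,7)=44 f(11,9)=10 f(11,11)=1
t=12: f(12,0)=132 f(12,2)=297 f(12,4)=275 f(12,6)=154 f(12,8)=54 f(12,10)=11 f(12,12)=1
t=13: f(13,1)=429 f(13,3)=572 f(13,5)=429 f(13,7)=208 f(13,9)=65 f(13,11)=12 f(13,13)=1
Σ_s f(13,s) = 1716
P = 1716/8192 = 429/2048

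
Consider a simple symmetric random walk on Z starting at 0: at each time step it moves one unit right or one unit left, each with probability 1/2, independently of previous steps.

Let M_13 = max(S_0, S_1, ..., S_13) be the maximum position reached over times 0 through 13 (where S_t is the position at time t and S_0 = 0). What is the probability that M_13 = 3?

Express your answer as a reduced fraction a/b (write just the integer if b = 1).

Answer: 1287/8192

Derivation:
Let M_13 = max(S_0,...,S_13). Use the reflection principle: for j ≥ 1, #{paths with M_13 ≥ j} = #{S_13 ≥ j} + #{S_13 ≥ j+1}.
By reflection, #{M_13 ≥ 3} = #{S_13 ≥ 3} + #{S_13 ≥ 4} = 2380 + 1093 = 3473.
#{M_13 ≥ 4} = #{S_13 ≥ 4} + #{S_13 ≥ 5} = 1093 + 1093 = 2186.
#{M_13 = 3} = 3473 - 2186 = 1287.
P(M_13 = 3) = 1287/8192 = 1287/8192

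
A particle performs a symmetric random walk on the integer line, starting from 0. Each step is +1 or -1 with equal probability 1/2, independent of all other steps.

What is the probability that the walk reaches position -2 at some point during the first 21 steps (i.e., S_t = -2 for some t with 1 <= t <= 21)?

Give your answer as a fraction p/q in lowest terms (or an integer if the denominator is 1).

Answer: 173965/262144

Derivation:
Count via complement. Let g(t,s) = #length-t paths at position s with S_1..S_t all ≠ -2.
g(t,s) = g(t-1,s-1) + g(t-1,s+1) for s ≠ -2; g(t,-2) = 0.
t=0: g(0,0)=1
t=1: g(1,-1)=1 g(1,1)=1
t=2: g(2,0)=2 g(2,2)=1
t=3: g(3,-1)=2 g(3,1)=3 g(3,3)=1
t=4: g(4,0)=5 g(4,2)=4 g(4,4)=1
t=5: g(5,-1)=5 g(5,1)=9 g(5,3)=5 g(5,5)=1
t=6: g(6,0)=14 g(6,2)=14 g(6,4)=6 g(6,6)=1
t=7: g(7,-1)=14 g(7,1)=28 g(7,3)=20 g(7,5)=7 g(7,7)=1
t=8: g(8,0)=42 g(8,2)=48 g(8,4)=27 g(8,6)=8 g(8,8)=1
t=9: g(9,-1)=42 g(9,1)=90 g(9,3)=75 g(9,5)=35 g(9,7)=9 g(9,9)=1
t=10: g(10,0)=132 g(10,2)=165 g(10,4)=110 g(10,6)=44 g(10,8)=10 g(10,10)=1
t=11: g(11,-1)=132 g(11,1)=297 g(11,3)=275 g(11,5)=154 g(11,7)=54 g(11,9)=11 g(11,11)=1
t=12: g(12,0)=429 g(12,2)=572 g(12,4)=429 g(12,6)=208 g(12,8)=65 g(12,10)=12 g(12,12)=1
t=13: g(13,-1)=429 g(13,1)=1001 g(13,3)=1001 g(13,5)=637 g(13,7)=273 g(13,9)=77 g(13,11)=13 g(13,13)=1
t=14: g(14,0)=1430 g(14,2)=2002 g(14,4)=1638 g(14,6)=910 g(14,8)=350 g(14,10)=90 g(14,12)=14 g(14,14)=1
t=15: g(15,-1)=1430 g(15,1)=3432 g(15,3)=3640 g(15,5)=2548 g(15,7)=1260 g(15,9)=440 g(15,11)=104 g(15,13)=15 g(15,15)=1
t=16: g(16,0)=4862 g(16,2)=7072 g(16,4)=6188 g(16,6)=3808 g(16,8)=1700 g(16,10)=544 g(16,12)=119 g(16,14)=16 g(16,16)=1
t=17: g(17,-1)=4862 g(17,1)=11934 g(17,3)=13260 g(17,5)=9996 g(17,7)=5508 g(17,9)=2244 g(17,11)=663 g(17,13)=135 g(17,15)=17 g(17,17)=1
t=18: g(18,0)=16796 g(18,2)=25194 g(18,4)=23256 g(18,6)=15504 g(18,8)=7752 g(18,10)=2907 g(18,12)=798 g(18,14)=152 g(18,16)=18 g(18,18)=1
t=19: g(19,-1)=16796 g(19,1)=41990 g(19,3)=48450 g(19,5)=38760 g(19,7)=23256 g(19,9)=10659 g(19,11)=3705 g(19,13)=950 g(19,15)=170 g(19,17)=19 g(19,19)=1
t=20: g(20,0)=58786 g(20,2)=90440 g(20,4)=87210 g(20,6)=62016 g(20,8)=33915 g(20,10)=14364 g(20,12)=4655 g(20,14)=1120 g(20,16)=189 g(20,18)=20 g(20,20)=1
t=21: g(21,-1)=58786 g(21,1)=149226 g(21,3)=177650 g(21,5)=149226 g(21,7)=95931 g(21,9)=48279 g(21,11)=19019 g(21,13)=5775 g(21,15)=1309 g(21,17)=209 g(21,19)=21 g(21,21)=1
Paths never hitting -2: Σ_s g(21,s) = 705432
Paths hitting -2: 2^21 - 705432 = 1391720
P = 1391720/2097152 = 173965/262144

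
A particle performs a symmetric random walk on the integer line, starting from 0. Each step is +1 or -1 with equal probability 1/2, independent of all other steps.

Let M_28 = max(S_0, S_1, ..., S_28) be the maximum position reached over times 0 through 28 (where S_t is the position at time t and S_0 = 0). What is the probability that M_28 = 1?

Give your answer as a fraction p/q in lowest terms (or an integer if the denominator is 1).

Let M_28 = max(S_0,...,S_28). Use the reflection principle: for j ≥ 1, #{paths with M_28 ≥ j} = #{S_28 ≥ j} + #{S_28 ≥ j+1}.
By reflection, #{M_28 ≥ 1} = #{S_28 ≥ 1} + #{S_28 ≥ 2} = 114159428 + 114159428 = 228318856.
#{M_28 ≥ 2} = #{S_28 ≥ 2} + #{S_28 ≥ 3} = 114159428 + 76717268 = 190876696.
#{M_28 = 1} = 228318856 - 190876696 = 37442160.
P(M_28 = 1) = 37442160/268435456 = 2340135/16777216

Answer: 2340135/16777216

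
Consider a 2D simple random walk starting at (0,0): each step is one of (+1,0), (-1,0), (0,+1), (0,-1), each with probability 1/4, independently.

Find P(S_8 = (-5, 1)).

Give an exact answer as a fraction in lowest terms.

Let h be the number of horizontal steps (so 8-h are vertical). To end at (-5,1) need (h-5)/2 right-steps and ((8-h)+1)/2 up-steps.
Sum over h with 5 ≤ h ≤ 7, h ≡ 1 (mod 2), 8-h ≡ 1 (mod 2):
h=5: C(8,5)·C(5,0)·C(3,2) = 56·1·3 = 168
h=7: C(8,7)·C(7,1)·C(1,1) = 8·7·1 = 56
Total favorable: 224
Total paths: 4^8 = 65536
P = 224/65536 = 7/2048

Answer: 7/2048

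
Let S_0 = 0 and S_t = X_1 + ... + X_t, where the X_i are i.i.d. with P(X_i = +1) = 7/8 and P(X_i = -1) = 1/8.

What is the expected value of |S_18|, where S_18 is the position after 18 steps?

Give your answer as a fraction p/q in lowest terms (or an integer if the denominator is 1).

Answer: 30399453404557227/2251799813685248

Derivation:
S_18 takes values m ≡ 0 (mod 2) with |m| ≤ 18; P(S_18=m) = C(18,(18+m)/2) · (7/8)^((18+m)/2) · (1/8)^((18-m)/2).
Distribution: P(S=-18)=1/18014398509481984, P(S=-16)=63/9007199254740992, P(S=-14)=7497/18014398509481984, P(S=-12)=17493/1125899906842624, P(S=-10)=1836765/4503599627370496, P(S=-8)=18000297/2251799813685248, P(S=-6)=546009009/4503599627370496, P(S=-4)=1638027027/1125899906842624, P(S=-2)=126128081079/9007199254740992, P(S=0)=490498093085/4503599627370496, P(S=2)=6180275972871/9007199254740992, P(S=4)=3932902891827/1125899906842624, P(S=6)=64237413899841/4503599627370496, P(S=8)=103768130145897/2251799813685248, P(S=10)=518840650729485/4503599627370496, P(S=12)=242125637007093/1125899906842624, P(S=14)=5084638377148953/18014398509481984, P(S=16)=2093674625884863/9007199254740992, P(S=18)=1628413597910449/18014398509481984
E[|S_18|] = Σ_m |m|·P(S_18=m) = 30399453404557227/2251799813685248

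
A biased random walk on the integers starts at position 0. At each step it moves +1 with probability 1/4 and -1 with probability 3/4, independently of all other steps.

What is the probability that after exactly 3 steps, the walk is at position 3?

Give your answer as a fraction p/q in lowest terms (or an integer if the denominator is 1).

Answer: 1/64

Derivation:
To reach position 3 after 3 steps: need 3 steps of +1 and 0 steps of -1.
Number of such sequences: C(3,3) = 1
Each has probability (1/4)^3 · (3/4)^0 = 1/64
P = 1 · 1/64 = 1/64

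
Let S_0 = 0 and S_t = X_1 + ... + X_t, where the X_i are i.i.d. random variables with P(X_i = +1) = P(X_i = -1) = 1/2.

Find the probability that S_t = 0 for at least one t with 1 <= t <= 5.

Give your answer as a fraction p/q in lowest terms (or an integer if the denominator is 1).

Count via complement. Let g(t,s) = #length-t paths at position s with S_1..S_t all ≠ 0.
g(t,s) = g(t-1,s-1) + g(t-1,s+1) for s ≠ 0; g(t,0) = 0.
t=0: g(0,0)=1
t=1: g(1,-1)=1 g(1,1)=1
t=2: g(2,-2)=1 g(2,2)=1
t=3: g(3,-3)=1 g(3,-1)=1 g(3,1)=1 g(3,3)=1
t=4: g(4,-4)=1 g(4,-2)=2 g(4,2)=2 g(4,4)=1
t=5: g(5,-5)=1 g(5,-3)=3 g(5,-1)=2 g(5,1)=2 g(5,3)=3 g(5,5)=1
Paths never hitting 0: Σ_s g(5,s) = 12
Paths hitting 0: 2^5 - 12 = 20
P = 20/32 = 5/8

Answer: 5/8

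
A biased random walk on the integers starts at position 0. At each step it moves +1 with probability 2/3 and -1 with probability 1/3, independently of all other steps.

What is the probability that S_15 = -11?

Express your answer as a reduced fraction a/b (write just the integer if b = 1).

To reach position -11 after 15 steps: need 2 steps of +1 and 13 steps of -1.
Number of such sequences: C(15,2) = 105
Each has probability (2/3)^2 · (1/3)^13 = 4/14348907
P = 105 · 4/14348907 = 140/4782969

Answer: 140/4782969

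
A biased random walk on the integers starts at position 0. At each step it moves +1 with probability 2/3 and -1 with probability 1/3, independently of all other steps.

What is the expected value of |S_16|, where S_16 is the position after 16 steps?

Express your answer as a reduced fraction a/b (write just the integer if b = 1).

Answer: 80595056/14348907

Derivation:
S_16 takes values m ≡ 0 (mod 2) with |m| ≤ 16; P(S_16=m) = C(16,(16+m)/2) · (2/3)^((16+m)/2) · (1/3)^((16-m)/2).
Distribution: P(S=-16)=1/43046721, P(S=-14)=32/43046721, P(S=-12)=160/14348907, P(S=-10)=4480/43046721, P(S=-8)=29120/43046721, P(S=-6)=46592/14348907, P(S=-4)=512512/43046721, P(S=-2)=1464320/43046721, P(S=0)=366080/4782969, P(S=2)=5857280/43046721, P(S=4)=8200192/43046721, P(S=6)=2981888/14348907, P(S=8)=7454720/43046721, P(S=10)=4587520/43046721, P(S=12)=655360/14348907, P(S=14)=524288/43046721, P(S=16)=65536/43046721
E[|S_16|] = Σ_m |m|·P(S_16=m) = 80595056/14348907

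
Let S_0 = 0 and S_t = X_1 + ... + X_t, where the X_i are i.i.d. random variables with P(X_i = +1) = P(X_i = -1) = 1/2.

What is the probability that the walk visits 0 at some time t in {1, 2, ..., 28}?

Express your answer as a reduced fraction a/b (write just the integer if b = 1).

Answer: 28539857/33554432

Derivation:
Count via complement. Let g(t,s) = #length-t paths at position s with S_1..S_t all ≠ 0.
g(t,s) = g(t-1,s-1) + g(t-1,s+1) for s ≠ 0; g(t,0) = 0.
t=0: g(0,0)=1
t=1: g(1,-1)=1 g(1,1)=1
t=2: g(2,-2)=1 g(2,2)=1
t=3: g(3,-3)=1 g(3,-1)=1 g(3,1)=1 g(3,3)=1
t=4: g(4,-4)=1 g(4,-2)=2 g(4,2)=2 g(4,4)=1
t=5: g(5,-5)=1 g(5,-3)=3 g(5,-1)=2 g(5,1)=2 g(5,3)=3 g(5,5)=1
t=6: g(6,-6)=1 g(6,-4)=4 g(6,-2)=5 g(6,2)=5 g(6,4)=4 g(6,6)=1
t=7: g(7,-7)=1 g(7,-5)=5 g(7,-3)=9 g(7,-1)=5 g(7,1)=5 g(7,3)=9 g(7,5)=5 g(7,7)=1
t=8: g(8,-8)=1 g(8,-6)=6 g(8,-4)=14 g(8,-2)=14 g(8,2)=14 g(8,4)=14 g(8,6)=6 g(8,8)=1
t=9: g(9,-9)=1 g(9,-7)=7 g(9,-5)=20 g(9,-3)=28 g(9,-1)=14 g(9,1)=14 g(9,3)=28 g(9,5)=20 g(9,7)=7 g(9,9)=1
t=10: g(10,-10)=1 g(10,-8)=8 g(10,-6)=27 g(10,-4)=48 g(10,-2)=42 g(10,2)=42 g(10,4)=48 g(10,6)=27 g(10,8)=8 g(10,10)=1
t=11: g(11,-11)=1 g(11,-9)=9 g(11,-7)=35 g(11,-5)=75 g(11,-3)=90 g(11,-1)=42 g(11,1)=42 g(11,3)=90 g(11,5)=75 g(11,7)=35 g(11,9)=9 g(11,11)=1
t=12: g(12,-12)=1 g(12,-10)=10 g(12,-8)=44 g(12,-6)=110 g(12,-4)=165 g(12,-2)=132 g(12,2)=132 g(12,4)=165 g(12,6)=110 g(12,8)=44 g(12,10)=10 g(12,12)=1
t=13: g(13,-13)=1 g(13,-11)=11 g(13,-9)=54 g(13,-7)=154 g(13,-5)=275 g(13,-3)=297 g(13,-1)=132 g(13,1)=132 g(13,3)=297 g(13,5)=275 g(13,7)=154 g(13,9)=54 g(13,11)=11 g(13,13)=1
t=14: g(14,-14)=1 g(14,-12)=12 g(14,-10)=65 g(14,-8)=208 g(14,-6)=429 g(14,-4)=572 g(14,-2)=429 g(14,2)=429 g(14,4)=572 g(14,6)=429 g(14,8)=208 g(14,10)=65 g(14,12)=12 g(14,14)=1
t=15: g(15,-15)=1 g(15,-13)=13 g(15,-11)=77 g(15,-9)=273 g(15,-7)=637 g(15,-5)=1001 g(15,-3)=1001 g(15,-1)=429 g(15,1)=429 g(15,3)=1001 g(15,5)=1001 g(15,7)=637 g(15,9)=273 g(15,11)=77 g(15,13)=13 g(15,15)=1
t=16: g(16,-16)=1 g(16,-14)=14 g(16,-12)=90 g(16,-10)=350 g(16,-8)=910 g(16,-6)=1638 g(16,-4)=2002 g(16,-2)=1430 g(16,2)=1430 g(16,4)=2002 g(16,6)=1638 g(16,8)=910 g(16,10)=350 g(16,12)=90 g(16,14)=14 g(16,16)=1
t=17: g(17,-17)=1 g(17,-15)=15 g(17,-13)=104 g(17,-11)=440 g(17,-9)=1260 g(17,-7)=2548 g(17,-5)=3640 g(17,-3)=3432 g(17,-1)=1430 g(17,1)=1430 g(17,3)=3432 g(17,5)=3640 g(17,7)=2548 g(17,9)=1260 g(17,11)=440 g(17,13)=104 g(17,15)=15 g(17,17)=1
t=18: g(18,-18)=1 g(18,-16)=16 g(18,-14)=119 g(18,-12)=544 g(18,-10)=1700 g(18,-8)=3808 g(18,-6)=6188 g(18,-4)=7072 g(18,-2)=4862 g(18,2)=4862 g(18,4)=7072 g(18,6)=6188 g(18,8)=3808 g(18,10)=1700 g(18,12)=544 g(18,14)=119 g(18,16)=16 g(18,18)=1
t=19: g(19,-19)=1 g(19,-17)=17 g(19,-15)=135 g(19,-13)=663 g(19,-11)=2244 g(19,-9)=5508 g(19,-7)=9996 g(19,-5)=13260 g(19,-3)=11934 g(19,-1)=4862 g(19,1)=4862 g(19,3)=11934 g(19,5)=13260 g(19,7)=9996 g(19,9)=5508 g(19,11)=2244 g(19,13)=663 g(19,15)=135 g(19,17)=17 g(19,19)=1
t=20: g(20,-20)=1 g(20,-18)=18 g(20,-16)=152 g(20,-14)=798 g(20,-12)=2907 g(20,-10)=7752 g(20,-8)=15504 g(20,-6)=23256 g(20,-4)=25194 g(20,-2)=16796 g(20,2)=16796 g(20,4)=25194 g(20,6)=23256 g(20,8)=15504 g(20,10)=7752 g(20,12)=2907 g(20,14)=798 g(20,16)=152 g(20,18)=18 g(20,20)=1
t=21: g(21,-21)=1 g(21,-19)=19 g(21,-17)=170 g(21,-15)=950 g(21,-13)=3705 g(21,-11)=10659 g(21,-9)=23256 g(21,-7)=38760 g(21,-5)=48450 g(21,-3)=41990 g(21,-1)=16796 g(21,1)=16796 g(21,3)=41990 g(21,5)=48450 g(21,7)=38760 g(21,9)=23256 g(21,11)=10659 g(21,13)=3705 g(21,15)=950 g(21,17)=170 g(21,19)=19 g(21,21)=1
t=22: g(22,-22)=1 g(22,-20)=20 g(22,-18)=189 g(22,-16)=1120 g(22,-14)=4655 g(22,-12)=14364 g(22,-10)=33915 g(22,-8)=62016 g(22,-6)=87210 g(22,-4)=90440 g(22,-2)=58786 g(22,2)=58786 g(22,4)=90440 g(22,6)=87210 g(22,8)=62016 g(22,10)=33915 g(22,12)=14364 g(22,14)=4655 g(22,16)=1120 g(22,18)=189 g(22,20)=20 g(22,22)=1
t=23: g(23,-23)=1 g(23,-21)=21 g(23,-19)=209 g(23,-17)=1309 g(23,-15)=5775 g(23,-13)=19019 g(23,-11)=48279 g(23,-9)=95931 g(23,-7)=149226 g(23,-5)=177650 g(23,-3)=149226 g(23,-1)=58786 g(23,1)=58786 g(23,3)=149226 g(23,5)=177650 g(23,7)=149226 g(23,9)=95931 g(23,11)=48279 g(23,13)=19019 g(23,15)=5775 g(23,17)=1309 g(23,19)=209 g(23,21)=21 g(23,23)=1
t=24: g(24,-24)=1 g(24,-22)=22 g(24,-20)=230 g(24,-18)=1518 g(24,-16)=7084 g(24,-14)=24794 g(24,-12)=67298 g(24,-10)=144210 g(24,-8)=245157 g(24,-6)=326876 g(24,-4)=326876 g(24,-2)=208012 g(24,2)=208012 g(24,4)=326876 g(24,6)=326876 g(24,8)=245157 g(24,10)=144210 g(24,12)=67298 g(24,14)=24794 g(24,16)=7084 g(24,18)=1518 g(24,20)=230 g(24,22)=22 g(24,24)=1
t=25: g(25,-25)=1 g(25,-23)=23 g(25,-21)=252 g(25,-19)=1748 g(25,-17)=8602 g(25,-15)=31878 g(25,-13)=92092 g(25,-11)=211508 g(25,-9)=389367 g(25,-7)=572033 g(25,-5)=653752 g(25,-3)=534888 g(25,-1)=208012 g(25,1)=208012 g(25,3)=534888 g(25,5)=653752 g(25,7)=572033 g(25,9)=389367 g(25,11)=211508 g(25,13)=92092 g(25,15)=31878 g(25,17)=8602 g(25,19)=1748 g(25,21)=252 g(25,23)=23 g(25,25)=1
t=26: g(26,-26)=1 g(26,-24)=24 g(26,-22)=275 g(26,-20)=2000 g(26,-18)=10350 g(26,-16)=40480 g(26,-14)=123970 g(26,-12)=303600 g(26,-10)=600875 g(26,-8)=961400 g(26,-6)=1225785 g(26,-4)=1188640 g(26,-2)=742900 g(26,2)=742900 g(26,4)=1188640 g(26,6)=1225785 g(26,8)=961400 g(26,10)=600875 g(26,12)=303600 g(26,14)=123970 g(26,16)=40480 g(26,18)=10350 g(26,20)=2000 g(26,22)=275 g(26,24)=24 g(26,26)=1
t=27: g(27,-27)=1 g(27,-25)=25 g(27,-23)=299 g(27,-21)=2275 g(27,-19)=12350 g(27,-17)=50830 g(27,-15)=164450 g(27,-13)=427570 g(27,-11)=904475 g(27,-9)=1562275 g(27,-7)=2187185 g(27,-5)=2414425 g(27,-3)=1931540 g(27,-1)=742900 g(27,1)=742900 g(27,3)=1931540 g(27,5)=2414425 g(27,7)=2187185 g(27,9)=1562275 g(27,11)=904475 g(27,13)=427570 g(27,15)=164450 g(27,17)=50830 g(27,19)=12350 g(27,21)=2275 g(27,23)=299 g(27,25)=25 g(27,27)=1
t=28: g(28,-28)=1 g(28,-26)=26 g(28,-24)=324 g(28,-22)=2574 g(28,-20)=14625 g(28,-18)=63180 g(28,-16)=215280 g(28,-14)=592020 g(28,-12)=1332045 g(28,-10)=2466750 g(28,-8)=3749460 g(28,-6)=4601610 g(28,-4)=4345965 g(28,-2)=2674440 g(28,2)=2674440 g(28,4)=4345965 g(28,6)=4601610 g(28,8)=3749460 g(28,10)=2466750 g(28,12)=1332045 g(28,14)=592020 g(28,16)=215280 g(28,18)=63180 g(28,20)=14625 g(28,22)=2574 g(28,24)=324 g(28,26)=26 g(28,28)=1
Paths never hitting 0: Σ_s g(28,s) = 40116600
Paths hitting 0: 2^28 - 40116600 = 228318856
P = 228318856/268435456 = 28539857/33554432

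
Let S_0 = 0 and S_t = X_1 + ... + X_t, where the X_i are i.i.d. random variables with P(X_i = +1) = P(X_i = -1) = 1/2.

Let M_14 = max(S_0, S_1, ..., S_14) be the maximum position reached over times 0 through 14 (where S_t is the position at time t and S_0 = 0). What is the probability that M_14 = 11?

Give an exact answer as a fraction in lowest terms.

Answer: 7/8192

Derivation:
Let M_14 = max(S_0,...,S_14). Use the reflection principle: for j ≥ 1, #{paths with M_14 ≥ j} = #{S_14 ≥ j} + #{S_14 ≥ j+1}.
By reflection, #{M_14 ≥ 11} = #{S_14 ≥ 11} + #{S_14 ≥ 12} = 15 + 15 = 30.
#{M_14 ≥ 12} = #{S_14 ≥ 12} + #{S_14 ≥ 13} = 15 + 1 = 16.
#{M_14 = 11} = 30 - 16 = 14.
P(M_14 = 11) = 14/16384 = 7/8192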